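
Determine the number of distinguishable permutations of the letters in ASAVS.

30

The 5 letters of ASAVS have repeats: A appearing twice and S appearing twice.
So there are 5! / (2!·2!) = 30 distinguishable arrangements.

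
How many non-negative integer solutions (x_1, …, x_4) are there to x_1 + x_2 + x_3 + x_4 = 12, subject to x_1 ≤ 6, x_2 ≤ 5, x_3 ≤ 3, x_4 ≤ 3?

48

Ignoring the caps, the number of non-negative solutions to x_1+…+x_4 = 12 is C(15,3) = 455.
Subtract solutions that violate a single cap (substitute x_i' = x_i − (cap_i+1)): x_1 ≥ 7 gives C(8,3) = 56; x_2 ≥ 6 gives C(9,3) = 84; x_3 ≥ 4 gives C(11,3) = 165; x_4 ≥ 4 gives C(11,3) = 165. Together 470.
Add back pairs where two caps are both exceeded: 0 + 4 + 4 + 10 + 10 + 35 = 63.
By inclusion–exclusion the count is 455 − 470 + 63 = 48.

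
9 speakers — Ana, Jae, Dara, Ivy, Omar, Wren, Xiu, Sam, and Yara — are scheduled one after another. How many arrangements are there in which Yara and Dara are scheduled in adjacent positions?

Glue Yara and Dara into one block (2 internal orders), leaving 8 units to arrange in a row.
So the count is 2·(8)! = 80640.

80640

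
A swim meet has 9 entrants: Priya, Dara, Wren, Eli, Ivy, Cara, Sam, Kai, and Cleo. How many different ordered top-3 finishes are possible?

There are 9 choices for 1st place, 8 for 2nd, and 7 for 3rd.
That gives 9 × 8 × 7 = 504.

504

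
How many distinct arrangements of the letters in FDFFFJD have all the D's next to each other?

30

Treat the 2 copies of D as a single block. The multiset to arrange is then {DD, F, F, F, F, J}, 6 items in all.
That gives (6)!/(4!) = 30 arrangements.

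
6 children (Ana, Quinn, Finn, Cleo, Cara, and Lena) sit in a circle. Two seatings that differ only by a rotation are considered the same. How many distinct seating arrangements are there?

120

Fix one person's seat to break rotational symmetry; the remaining 5 people can be arranged in (5)! = 120 ways.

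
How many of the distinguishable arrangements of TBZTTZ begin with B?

10

With the first slot taken by B, it remains to arrange the other 5 letters (TZTTZ).
Those 5 letters have T appearing 3 times and Z appearing twice, giving (5)!/(3!·2!) = 10.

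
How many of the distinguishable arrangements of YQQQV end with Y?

4

Fix Y in the last position and arrange the remaining 4 letters.
Those 4 letters have Q appearing 3 times, giving (4)!/(3!) = 4.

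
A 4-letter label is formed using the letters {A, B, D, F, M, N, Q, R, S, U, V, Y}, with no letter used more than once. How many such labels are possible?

Choose and order 4 of the 12 symbols: the first letter has 12 options, the next 11, then 10, 9.
12 × 11 × 10 × 9 = 11880.

11880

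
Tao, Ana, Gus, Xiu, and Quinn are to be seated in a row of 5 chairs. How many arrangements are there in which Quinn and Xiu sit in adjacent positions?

Glue Quinn and Xiu into one block (2 internal orders), leaving 4 units to arrange in a row.
That gives 2 × 4! = 2 × 24 = 48.

48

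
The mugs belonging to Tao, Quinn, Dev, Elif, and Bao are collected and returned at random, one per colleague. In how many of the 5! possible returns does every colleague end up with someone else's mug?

44

Let Aᵢ be the assignments in which colleague i gets their own mug. We want the size of the complement of A₁∪…∪A_5.
By inclusion–exclusion this is Σ_{j=0}^{5} (−1)^j C(5,j)·(5−j)!.
Computing: 120 − 120 + 60 − 20 + 5 − 1 = 44.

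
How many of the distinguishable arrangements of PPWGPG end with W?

Fix W in the last position and arrange the remaining 5 letters.
Those 5 letters have G appearing twice and P appearing 3 times, giving (5)!/(3!·2!) = 10.

10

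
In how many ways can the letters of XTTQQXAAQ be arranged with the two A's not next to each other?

5880

Total arrangements of XTTQQXAAQ: 9!/(3!·2!·2!·2!) = 7560.
Arrangements with the A's together: treat AA as one letter, giving (8)!/(3!·2!·2!) = 1680.
Hence 7560 − 1680 = 5880.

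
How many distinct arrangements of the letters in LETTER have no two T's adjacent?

Total arrangements of LETTER: 6!/(2!·2!) = 180.
If the two T's are adjacent, glue them into one block, leaving 5 items to arrange: (5)!/(2!) = 60 ways.
Subtracting, 180 − 60 = 120 arrangements keep the T's apart.

120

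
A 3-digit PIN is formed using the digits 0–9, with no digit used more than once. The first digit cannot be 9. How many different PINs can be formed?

648

The first digit has 10−1 = 9 choices (anything except 9).
The remaining 2 digits are filled from the other 9 symbols without repetition: 9 × 8 = 72.
Total: 9 × 72 = 648.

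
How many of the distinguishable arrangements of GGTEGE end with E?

Fix E in the last position and arrange the remaining 5 letters.
Those 5 letters have G appearing 3 times, giving (5)!/(3!) = 20.

20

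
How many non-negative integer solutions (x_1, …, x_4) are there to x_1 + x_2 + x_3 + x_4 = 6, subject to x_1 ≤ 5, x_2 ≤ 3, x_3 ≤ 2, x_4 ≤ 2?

By stars and bars, unrestricted non-negative solutions to x_1+…+x_4 = 6 number C(6+3,3) = 84.
Subtract solutions that violate a single cap (substitute x_i' = x_i − (cap_i+1)): x_1 ≥ 6 gives C(3,3) = 1; x_2 ≥ 4 gives C(5,3) = 10; x_3 ≥ 3 gives C(6,3) = 20; x_4 ≥ 3 gives C(6,3) = 20. Together 51.
Add back pairs where two caps are both exceeded: 0 + 0 + 0 + 0 + 0 + 1 = 1.
By inclusion–exclusion the count is 84 − 51 + 1 = 34.

34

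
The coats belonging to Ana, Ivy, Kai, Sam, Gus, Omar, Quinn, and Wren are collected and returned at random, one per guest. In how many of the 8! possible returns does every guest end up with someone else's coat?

Count assignments avoiding every fixed point. For any j of the 8 guests fixed to their own coat, the other 8−j can be arranged in (8−j)! ways.
By inclusion–exclusion this is Σ_{j=0}^{8} (−1)^j C(8,j)·(8−j)!.
Computing: 40320 − 40320 + 20160 − 6720 + 1680 − 336 + 56 − 8 + 1 = 14833.

14833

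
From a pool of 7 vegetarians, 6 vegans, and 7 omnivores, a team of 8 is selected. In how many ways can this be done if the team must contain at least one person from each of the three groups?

120393

Total 8-person selections from all 20: C(20,8) = 125970.
Selections missing a whole group: no vegetarians → C(13,8) = 1287; no vegans → C(14,8) = 3003; no omnivores → C(13,8) = 1287.
Add back selections omitting two groups (i.e. drawn from a single group): C(7,8) + C(6,8) + C(7,8) = 0.
By inclusion–exclusion: 125970 − 5577 + 0 = 120393.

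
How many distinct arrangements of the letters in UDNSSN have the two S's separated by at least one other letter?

120

Total arrangements of UDNSSN: 6!/(2!·2!) = 180.
Arrangements with the S's together: treat SS as one letter, giving (5)!/(2!) = 60.
Hence 180 − 60 = 120.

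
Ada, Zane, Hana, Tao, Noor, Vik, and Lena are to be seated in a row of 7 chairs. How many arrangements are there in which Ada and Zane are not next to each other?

3600

Of the 7! = 5040 arrangements, those with Ada and Zane adjacent number 2 × 6! = 1440 (treat the pair as a block with 2 internal orders).
Complementary counting: 5040 − 1440 = 3600.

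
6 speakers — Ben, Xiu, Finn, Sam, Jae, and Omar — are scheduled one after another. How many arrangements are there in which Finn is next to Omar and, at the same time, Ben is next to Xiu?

Treat {Finn,Omar} as one block (2 orders) and {Ben,Xiu} as another (2 orders).
That leaves 4 units to arrange: 2 × 2 × 4! = 4 × 24 = 96.

96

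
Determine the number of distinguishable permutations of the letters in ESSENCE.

The 7 letters of ESSENCE have repeats: E appearing 3 times and S appearing twice.
The number of distinct arrangements is 7!/(3!·2!) = 5040/12 = 420.

420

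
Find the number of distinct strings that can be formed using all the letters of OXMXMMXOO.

The 9 letters of OXMXMMXOO have repeats: M appearing 3 times, O appearing 3 times, and X appearing 3 times.
So there are 9! / (3!·3!·3!) = 1680 distinguishable arrangements.

1680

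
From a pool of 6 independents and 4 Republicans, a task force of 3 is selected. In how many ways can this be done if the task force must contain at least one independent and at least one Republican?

96

Total 3-person selections from all 10: C(10,3) = 120.
Selections missing a whole group: no independents → C(4,3) = 4; no Republicans → C(6,3) = 20.
Both groups omitted at once is impossible, so 120 − 24 = 96.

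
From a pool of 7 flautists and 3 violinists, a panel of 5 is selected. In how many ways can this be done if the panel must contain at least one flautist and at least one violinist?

231

Total 5-person selections from all 10: C(10,5) = 252.
Selections missing a whole group: no flautists → C(3,5) = 0; no violinists → C(7,5) = 21.
Both groups omitted at once is impossible, so 252 − 21 = 231.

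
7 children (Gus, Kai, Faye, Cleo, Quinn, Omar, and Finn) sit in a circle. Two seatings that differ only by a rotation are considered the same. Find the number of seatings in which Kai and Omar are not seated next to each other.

Without the restriction there are (6)! = 720 seatings.
Seatings with Kai beside Omar: treat them as a block with 2 internal orders, giving 2 × (5)! = 240.
Subtracting, 720 − 240 = 480.

480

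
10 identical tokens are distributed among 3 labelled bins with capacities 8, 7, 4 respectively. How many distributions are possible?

36

By stars and bars, unrestricted non-negative solutions to x_1+…+x_3 = 10 number C(10+2,2) = 66.
Subtract solutions that violate a single cap (substitute x_i' = x_i − (cap_i+1)): x_1 ≥ 9 gives C(3,2) = 3; x_2 ≥ 8 gives C(4,2) = 6; x_3 ≥ 5 gives C(7,2) = 21. Together 30.
No two caps can be exceeded simultaneously, so the pair terms are all 0.
By inclusion–exclusion the count is 66 − 30 + 0 = 36.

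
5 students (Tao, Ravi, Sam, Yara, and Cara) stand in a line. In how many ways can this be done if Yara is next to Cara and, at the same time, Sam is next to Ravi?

24

Treat {Yara,Cara} as one block (2 orders) and {Sam,Ravi} as another (2 orders).
That leaves 3 units to arrange: 2 × 2 × 3! = 4 × 6 = 24.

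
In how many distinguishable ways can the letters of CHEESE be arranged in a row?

Letter multiplicities in CHEESE: C×1, E×3, H×1, S×1.
Dividing 6! = 720 by 3! = 6 for the repeated letters gives 120.

120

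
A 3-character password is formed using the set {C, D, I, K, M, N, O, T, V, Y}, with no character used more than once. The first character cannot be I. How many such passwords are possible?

648

The first character has 10−1 = 9 choices (anything except I).
The remaining 2 characters are filled from the other 9 symbols without repetition: 9 × 8 = 72.
Total: 9 × 72 = 648.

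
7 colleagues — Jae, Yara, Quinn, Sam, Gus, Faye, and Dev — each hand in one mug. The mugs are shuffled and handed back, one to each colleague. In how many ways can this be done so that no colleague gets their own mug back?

1854

This is the derangement count D_7: permutations of 7 items with no fixed point.
By inclusion–exclusion this is Σ_{j=0}^{7} (−1)^j C(7,j)·(7−j)!.
Computing: 5040 − 5040 + 2520 − 840 + 210 − 42 + 7 − 1 = 1854.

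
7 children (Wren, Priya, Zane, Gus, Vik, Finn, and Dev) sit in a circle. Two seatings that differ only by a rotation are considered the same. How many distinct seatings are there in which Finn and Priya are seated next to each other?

240

Treat {Finn, Priya} as one unit (2 internal orders) and seat the resulting 6 units around the table: (5)! circular arrangements.
So 2 × (5)! = 2 × 120 = 240.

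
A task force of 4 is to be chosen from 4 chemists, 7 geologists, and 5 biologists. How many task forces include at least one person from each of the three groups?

Unrestricted: C(16,4) = 1820 ways to pick any 4 of the 16.
Subtract selections that omit an entire group: no chemists → C(12,4) = 495; no geologists → C(9,4) = 126; no biologists → C(11,4) = 330.
Add back selections omitting two groups (i.e. drawn from a single group): C(4,4) + C(7,4) + C(5,4) = 41.
By inclusion–exclusion: 1820 − 951 + 41 = 910.

910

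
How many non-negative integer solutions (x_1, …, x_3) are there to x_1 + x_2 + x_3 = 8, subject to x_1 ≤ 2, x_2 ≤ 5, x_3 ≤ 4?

9

By stars and bars, unrestricted non-negative solutions to x_1+…+x_3 = 8 number C(8+2,2) = 45.
Subtract solutions that violate a single cap (substitute x_i' = x_i − (cap_i+1)): x_1 ≥ 3 gives C(7,2) = 21; x_2 ≥ 6 gives C(4,2) = 6; x_3 ≥ 5 gives C(5,2) = 10. Together 37.
Add back pairs where two caps are both exceeded: 0 + 1 + 0 = 1.
By inclusion–exclusion the count is 45 − 37 + 1 = 9.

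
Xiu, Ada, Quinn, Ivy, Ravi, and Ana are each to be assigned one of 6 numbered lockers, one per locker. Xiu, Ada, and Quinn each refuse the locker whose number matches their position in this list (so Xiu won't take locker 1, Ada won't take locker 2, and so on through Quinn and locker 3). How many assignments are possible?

Let Aᵢ (for i ∈ {1, 2, 3}) be the placements that put person i in their forbidden locker. Any j of these fix j positions, leaving (6−j)! ways to fill the rest, and there are C(3,j) ways to pick which j.
By inclusion–exclusion, the number of valid placements is Σ_{j=0}^{3} (−1)^j C(3,j)·(6−j)!.
Computing: 720 − 360 + 72 − 6 = 426.

426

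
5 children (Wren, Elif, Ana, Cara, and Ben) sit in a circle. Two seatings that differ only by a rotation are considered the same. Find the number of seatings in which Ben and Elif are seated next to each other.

12

Glue Ben and Elif into a block (2 internal orders). Seating 4 units around a circle gives (3)! arrangements.
So 2 × (3)! = 2 × 6 = 12.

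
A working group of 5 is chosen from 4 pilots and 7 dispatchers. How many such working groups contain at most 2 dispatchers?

91

Split by how many dispatchers are chosen (0 through 2).
Sum: C(7,0)·C(4,5) + C(7,1)·C(4,4) + C(7,2)·C(4,3) = 0 + 7 + 84 = 91.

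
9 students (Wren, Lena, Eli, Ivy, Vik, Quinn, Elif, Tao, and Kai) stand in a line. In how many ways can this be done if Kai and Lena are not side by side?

282240

Of the 9! = 362880 arrangements, those with Kai and Lena adjacent number 2 × 8! = 80640 (treat the pair as a block with 2 internal orders).
So 362880 − 80640 = 282240 arrangements keep them apart.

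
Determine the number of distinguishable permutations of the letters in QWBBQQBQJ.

2520

The 9 letters of QWBBQQBQJ have repeats: B appearing 3 times and Q appearing 4 times.
Dividing 9! = 362880 by 4!·3! = 144 for the repeated letters gives 2520.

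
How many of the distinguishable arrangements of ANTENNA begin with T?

Fix T in the first position and arrange the remaining 6 letters.
Those 6 letters have A appearing twice and N appearing 3 times, giving (6)!/(3!·2!) = 60.

60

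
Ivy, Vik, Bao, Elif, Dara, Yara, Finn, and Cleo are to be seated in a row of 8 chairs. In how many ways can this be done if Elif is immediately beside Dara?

10080

Treat {Elif, Dara} as a single unit. There are 7 units to order, and the pair itself can be ordered 2 ways.
So the count is 2·(7)! = 10080.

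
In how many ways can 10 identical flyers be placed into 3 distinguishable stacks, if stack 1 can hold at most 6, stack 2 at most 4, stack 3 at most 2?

6

Ignoring the caps, the number of non-negative solutions to x_1+…+x_3 = 10 is C(12,2) = 66.
Subtract solutions that violate a single cap (substitute x_i' = x_i − (cap_i+1)): x_1 ≥ 7 gives C(5,2) = 10; x_2 ≥ 5 gives C(7,2) = 21; x_3 ≥ 3 gives C(9,2) = 36. Together 67.
Add back pairs where two caps are both exceeded: 0 + 1 + 6 = 7.
By inclusion–exclusion the count is 66 − 67 + 7 = 6.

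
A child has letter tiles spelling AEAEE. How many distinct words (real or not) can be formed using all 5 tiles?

10

AEAEE has 5 letters with A appearing twice and E appearing 3 times.
So there are 5! / (3!·2!) = 10 distinguishable arrangements.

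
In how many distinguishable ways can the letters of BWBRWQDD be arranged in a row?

BWBRWQDD has 8 letters with B appearing twice, D appearing twice, and W appearing twice.
So there are 8! / (2!·2!·2!) = 5040 distinguishable arrangements.

5040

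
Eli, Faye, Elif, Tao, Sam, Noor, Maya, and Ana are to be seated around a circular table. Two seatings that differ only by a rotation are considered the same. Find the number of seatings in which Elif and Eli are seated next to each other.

1440

Treat {Elif, Eli} as one unit (2 internal orders) and seat the resulting 7 units around the table: (6)! circular arrangements.
So 2 × (6)! = 2 × 720 = 1440.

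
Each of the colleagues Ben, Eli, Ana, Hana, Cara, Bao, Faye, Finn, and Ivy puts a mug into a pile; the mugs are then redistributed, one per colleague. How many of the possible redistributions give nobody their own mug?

133496

Count assignments avoiding every fixed point. For any j of the 9 colleagues fixed to their own mug, the other 9−j can be arranged in (9−j)! ways.
By inclusion–exclusion this is Σ_{j=0}^{9} (−1)^j C(9,j)·(9−j)!.
Computing: 362880 − 362880 + 181440 − 60480 + 15120 − 3024 + 504 − 72 + 9 − 1 = 133496.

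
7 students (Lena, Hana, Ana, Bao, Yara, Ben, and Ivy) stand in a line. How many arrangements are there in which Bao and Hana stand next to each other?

Place the 5 others and the Bao-Hana pair as 6 objects in a line; the pair has 2 internal arrangements.
So the count is 2·(6)! = 1440.

1440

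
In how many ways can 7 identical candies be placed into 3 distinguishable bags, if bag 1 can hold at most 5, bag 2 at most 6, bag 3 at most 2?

Without the upper bounds there are C(9,2) = 36 ways to split 7 among 3 bags.
Subtract solutions that violate a single cap (substitute x_i' = x_i − (cap_i+1)): x_1 ≥ 6 gives C(3,2) = 3; x_2 ≥ 7 gives C(2,2) = 1; x_3 ≥ 3 gives C(6,2) = 15. Together 19.
No two caps can be exceeded simultaneously, so the pair terms are all 0.
By inclusion–exclusion the count is 36 − 19 + 0 = 17.

17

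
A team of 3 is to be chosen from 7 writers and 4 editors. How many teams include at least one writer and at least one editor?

Unrestricted: C(11,3) = 165 ways to pick any 3 of the 11.
Subtract selections that omit an entire group: no writers → C(4,3) = 4; no editors → C(7,3) = 35.
Both groups omitted at once is impossible, so 165 − 39 = 126.

126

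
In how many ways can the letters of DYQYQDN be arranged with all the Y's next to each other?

Treat the 2 copies of Y as a single block. The multiset to arrange is then {YY, D, D, N, Q, Q}, 6 items in all.
That gives (6)!/(2!·2!) = 180 arrangements.

180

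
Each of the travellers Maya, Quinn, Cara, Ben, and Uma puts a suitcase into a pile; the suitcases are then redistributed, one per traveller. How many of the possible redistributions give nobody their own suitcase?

44

Count assignments avoiding every fixed point. For any j of the 5 travellers fixed to their own suitcase, the other 5−j can be arranged in (5−j)! ways.
By inclusion–exclusion this is Σ_{j=0}^{5} (−1)^j C(5,j)·(5−j)!.
Computing: 120 − 120 + 60 − 20 + 5 − 1 = 44.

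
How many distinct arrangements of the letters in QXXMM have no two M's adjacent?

18

There are 5!/(2!·2!) = 30 arrangements of QXXMM in total.
If the two M's are adjacent, glue them into one block, leaving 4 items to arrange: (4)!/(2!) = 12 ways.
Hence 30 − 12 = 18.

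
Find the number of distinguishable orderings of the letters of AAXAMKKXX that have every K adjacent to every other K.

1120

Treat the 2 copies of K as a single block. The multiset to arrange is then {KK, A, A, A, M, X, X, X}, 8 items in all.
That gives (8)!/(3!·3!) = 1120 arrangements.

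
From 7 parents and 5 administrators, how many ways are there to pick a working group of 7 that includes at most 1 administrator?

Split by how many administrators are chosen (0 through 1).
Sum: C(5,0)·C(7,7) + C(5,1)·C(7,6) = 1 + 35 = 36.

36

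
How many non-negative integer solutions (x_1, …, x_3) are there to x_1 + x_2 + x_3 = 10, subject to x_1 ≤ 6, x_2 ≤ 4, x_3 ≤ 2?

6

By stars and bars, unrestricted non-negative solutions to x_1+…+x_3 = 10 number C(10+2,2) = 66.
Subtract solutions that violate a single cap (substitute x_i' = x_i − (cap_i+1)): x_1 ≥ 7 gives C(5,2) = 10; x_2 ≥ 5 gives C(7,2) = 21; x_3 ≥ 3 gives C(9,2) = 36. Together 67.
Add back pairs where two caps are both exceeded: 0 + 1 + 6 = 7.
By inclusion–exclusion the count is 66 − 67 + 7 = 6.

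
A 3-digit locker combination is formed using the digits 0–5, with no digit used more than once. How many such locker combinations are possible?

120

With no repetition, fill the 3 digits in order: 6 choices, then 5, down to 4.
That product is 6 × 5 × 4 = 120.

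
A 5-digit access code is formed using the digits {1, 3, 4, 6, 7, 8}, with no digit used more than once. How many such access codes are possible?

720

Choose and order 5 of the 6 symbols: the first digit has 6 options, the next 5, and so on down to 2.
That product is 6 × 5 × 4 × 3 × 2 = 720.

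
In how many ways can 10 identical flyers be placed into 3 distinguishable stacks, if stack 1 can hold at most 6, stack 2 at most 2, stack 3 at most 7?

By stars and bars, unrestricted non-negative solutions to x_1+…+x_3 = 10 number C(10+2,2) = 66.
Subtract solutions that violate a single cap (substitute x_i' = x_i − (cap_i+1)): x_1 ≥ 7 gives C(5,2) = 10; x_2 ≥ 3 gives C(9,2) = 36; x_3 ≥ 8 gives C(4,2) = 6. Together 52.
Add back pairs where two caps are both exceeded: 1 + 0 + 0 = 1.
By inclusion–exclusion the count is 66 − 52 + 1 = 15.

15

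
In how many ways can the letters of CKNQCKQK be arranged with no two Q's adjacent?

Total arrangements of CKNQCKQK: 8!/(3!·2!·2!) = 1680.
If the two Q's are adjacent, glue them into one block, leaving 7 items to arrange: (7)!/(3!·2!) = 420 ways.
Hence 1680 − 420 = 1260.

1260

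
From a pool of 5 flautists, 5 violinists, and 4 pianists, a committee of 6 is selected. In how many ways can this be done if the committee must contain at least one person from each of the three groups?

2625

Unrestricted: C(14,6) = 3003 ways to pick any 6 of the 14.
Subtract selections that omit an entire group: no flautists → C(9,6) = 84; no violinists → C(9,6) = 84; no pianists → C(10,6) = 210.
Add back selections omitting two groups (i.e. drawn from a single group): C(5,6) + C(5,6) + C(4,6) = 0.
By inclusion–exclusion: 3003 − 378 + 0 = 2625.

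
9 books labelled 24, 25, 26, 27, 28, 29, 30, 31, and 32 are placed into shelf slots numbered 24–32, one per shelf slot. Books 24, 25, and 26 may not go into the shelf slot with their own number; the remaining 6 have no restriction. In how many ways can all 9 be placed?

256320

Let Aᵢ (for i ∈ {24, 25, 26}) be the placements that put book i in its forbidden shelf slot. Any j of these fix j positions, leaving (9−j)! ways to fill the rest, and there are C(3,j) ways to pick which j.
By inclusion–exclusion, the number of valid placements is Σ_{j=0}^{3} (−1)^j C(3,j)·(9−j)!.
Computing: 362880 − 120960 + 15120 − 720 = 256320.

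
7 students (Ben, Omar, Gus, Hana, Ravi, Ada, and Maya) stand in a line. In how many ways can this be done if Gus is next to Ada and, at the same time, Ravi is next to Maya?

Treat {Gus,Ada} as one block (2 orders) and {Ravi,Maya} as another (2 orders).
That leaves 5 units to arrange: 2 × 2 × 5! = 4 × 120 = 480.

480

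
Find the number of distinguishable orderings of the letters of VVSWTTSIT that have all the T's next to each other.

1260

Treat the 3 copies of T as a single block. The multiset to arrange is then {TTT, I, S, S, V, V, W}, 7 items in all.
That gives (7)!/(2!·2!) = 1260 arrangements.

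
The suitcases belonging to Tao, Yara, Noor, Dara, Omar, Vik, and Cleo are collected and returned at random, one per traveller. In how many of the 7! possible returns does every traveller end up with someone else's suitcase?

1854

This is the derangement count D_7: permutations of 7 items with no fixed point.
By inclusion–exclusion this is Σ_{j=0}^{7} (−1)^j C(7,j)·(7−j)!.
Computing: 5040 − 5040 + 2520 − 840 + 210 − 42 + 7 − 1 = 1854.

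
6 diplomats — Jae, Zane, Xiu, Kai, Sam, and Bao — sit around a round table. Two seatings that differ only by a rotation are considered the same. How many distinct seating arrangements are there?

120

Around a circle, 6 distinct people have 6!/6 = (5)! = 120 rotationally distinct seatings.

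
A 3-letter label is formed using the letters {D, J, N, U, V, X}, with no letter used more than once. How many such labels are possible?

120

This is a permutation of 3 out of 6: P(6,3) = 6!/3!.
6 × 5 × 4 = 120.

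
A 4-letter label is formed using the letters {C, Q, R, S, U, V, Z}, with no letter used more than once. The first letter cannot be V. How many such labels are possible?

720

The first letter has 7−1 = 6 choices (anything except V).
The remaining 3 letters are filled from the other 6 symbols without repetition: 6 × 5 × 4 = 120.
Total: 6 × 120 = 720.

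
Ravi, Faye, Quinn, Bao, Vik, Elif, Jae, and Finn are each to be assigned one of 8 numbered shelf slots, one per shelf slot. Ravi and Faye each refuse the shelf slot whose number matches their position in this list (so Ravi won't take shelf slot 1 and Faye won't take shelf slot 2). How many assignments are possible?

Let Aᵢ (for i ∈ {1, 2}) be the placements that put person i in their forbidden shelf slot. Any j of these fix j positions, leaving (8−j)! ways to fill the rest, and there are C(2,j) ways to pick which j.
By inclusion–exclusion, the number of valid placements is Σ_{j=0}^{2} (−1)^j C(2,j)·(8−j)!.
Computing: 40320 − 10080 + 720 = 30960.

30960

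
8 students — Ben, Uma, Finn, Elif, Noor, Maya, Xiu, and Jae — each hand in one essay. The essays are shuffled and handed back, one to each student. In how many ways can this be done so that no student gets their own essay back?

14833

Count assignments avoiding every fixed point. For any j of the 8 students fixed to their own essay, the other 8−j can be arranged in (8−j)! ways.
By inclusion–exclusion this is Σ_{j=0}^{8} (−1)^j C(8,j)·(8−j)!.
Computing: 40320 − 40320 + 20160 − 6720 + 1680 − 336 + 56 − 8 + 1 = 14833.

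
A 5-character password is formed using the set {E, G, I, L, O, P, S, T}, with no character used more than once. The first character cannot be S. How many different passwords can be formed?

5880

The first character has 8−1 = 7 choices (anything except S).
The remaining 4 characters are filled from the other 7 symbols without repetition: 7 × 6 × 5 × 4 = 840.
Total: 7 × 840 = 5880.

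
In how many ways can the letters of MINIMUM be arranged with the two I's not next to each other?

There are 7!/(3!·2!) = 420 arrangements of MINIMUM in total.
If the two I's are adjacent, glue them into one block, leaving 6 items to arrange: (6)!/(3!) = 120 ways.
Subtracting, 420 − 120 = 300 arrangements keep the I's apart.

300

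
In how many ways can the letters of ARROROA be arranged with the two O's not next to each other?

150

There are 7!/(3!·2!·2!) = 210 arrangements of ARROROA in total.
Arrangements with the O's together: treat OO as one letter, giving (6)!/(3!·2!) = 60.
Subtracting, 210 − 60 = 150 arrangements keep the O's apart.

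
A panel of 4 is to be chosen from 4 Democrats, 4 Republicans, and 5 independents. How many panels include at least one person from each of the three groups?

400

Unrestricted: C(13,4) = 715 ways to pick any 4 of the 13.
Selections missing a whole group: no Democrats → C(9,4) = 126; no Republicans → C(9,4) = 126; no independents → C(8,4) = 70.
Add back selections omitting two groups (i.e. drawn from a single group): C(4,4) + C(4,4) + C(5,4) = 7.
By inclusion–exclusion: 715 − 322 + 7 = 400.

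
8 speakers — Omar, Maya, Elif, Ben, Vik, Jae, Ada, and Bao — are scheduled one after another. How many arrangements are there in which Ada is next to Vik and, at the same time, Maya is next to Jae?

Treat {Ada,Vik} as one block (2 orders) and {Maya,Jae} as another (2 orders).
That leaves 6 units to arrange: 2 × 2 × 6! = 4 × 720 = 2880.

2880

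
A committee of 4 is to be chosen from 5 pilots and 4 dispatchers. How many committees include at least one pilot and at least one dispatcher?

120

Total 4-person selections from all 9: C(9,4) = 126.
Subtract selections that omit an entire group: no pilots → C(4,4) = 1; no dispatchers → C(5,4) = 5.
Both groups omitted at once is impossible, so 126 − 6 = 120.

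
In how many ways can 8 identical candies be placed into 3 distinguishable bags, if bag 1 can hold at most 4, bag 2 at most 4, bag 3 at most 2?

6

Without the upper bounds there are C(10,2) = 45 ways to split 8 among 3 bags.
Subtract solutions that violate a single cap (substitute x_i' = x_i − (cap_i+1)): x_1 ≥ 5 gives C(5,2) = 10; x_2 ≥ 5 gives C(5,2) = 10; x_3 ≥ 3 gives C(7,2) = 21. Together 41.
Add back pairs where two caps are both exceeded: 0 + 1 + 1 = 2.
By inclusion–exclusion the count is 45 − 41 + 2 = 6.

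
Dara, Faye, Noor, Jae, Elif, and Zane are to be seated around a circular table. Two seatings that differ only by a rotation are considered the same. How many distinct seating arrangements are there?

Around a circle, 6 distinct people have 6!/6 = (5)! = 120 rotationally distinct seatings.

120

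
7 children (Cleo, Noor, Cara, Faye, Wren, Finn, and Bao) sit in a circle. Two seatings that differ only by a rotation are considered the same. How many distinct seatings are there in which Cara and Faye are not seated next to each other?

480

Without the restriction there are (6)! = 720 seatings.
Those with Cara next to Faye: fuse the pair into one unit and seat 6 units around a circle — 2·(5)! = 240.
Subtracting, 720 − 240 = 480.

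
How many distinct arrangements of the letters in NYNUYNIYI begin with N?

1680

With the first slot taken by N, it remains to arrange the other 8 letters (YNUYNIYI).
Those 8 letters have I appearing twice, N appearing twice, and Y appearing 3 times, giving (8)!/(3!·2!·2!) = 1680.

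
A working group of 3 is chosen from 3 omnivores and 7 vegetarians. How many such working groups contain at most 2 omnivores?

Split by how many omnivores are chosen (0 through 2).
Sum: C(3,0)·C(7,3) + C(3,1)·C(7,2) + C(3,2)·C(7,1) = 35 + 63 + 21 = 119.

119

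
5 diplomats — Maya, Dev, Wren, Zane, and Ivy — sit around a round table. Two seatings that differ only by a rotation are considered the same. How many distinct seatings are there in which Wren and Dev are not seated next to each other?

12

All circular seatings of 5 people number (4)! = 24.
Seatings with Wren beside Dev: treat them as a block with 2 internal orders, giving 2 × (3)! = 12.
Subtracting, 24 − 12 = 12.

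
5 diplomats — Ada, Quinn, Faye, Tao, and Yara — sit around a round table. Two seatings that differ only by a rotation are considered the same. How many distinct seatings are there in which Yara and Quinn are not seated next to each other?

12

Without the restriction there are (4)! = 24 seatings.
Seatings with Yara beside Quinn: treat them as a block with 2 internal orders, giving 2 × (3)! = 12.
Subtracting, 24 − 12 = 12.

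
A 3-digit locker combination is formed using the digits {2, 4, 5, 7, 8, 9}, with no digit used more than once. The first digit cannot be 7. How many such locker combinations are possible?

The first digit has 6−1 = 5 choices (anything except 7).
The remaining 2 digits are filled from the other 5 symbols without repetition: 5 × 4 = 20.
Total: 5 × 20 = 100.

100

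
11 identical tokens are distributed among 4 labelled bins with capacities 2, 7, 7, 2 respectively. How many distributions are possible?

Without the upper bounds there are C(14,3) = 364 ways to split 11 among 4 bins.
Subtract solutions that violate a single cap (substitute x_i' = x_i − (cap_i+1)): x_1 ≥ 3 gives C(11,3) = 165; x_2 ≥ 8 gives C(6,3) = 20; x_3 ≥ 8 gives C(6,3) = 20; x_4 ≥ 3 gives C(11,3) = 165. Together 370.
Add back pairs where two caps are both exceeded: 1 + 1 + 56 + 0 + 1 + 1 = 60.
By inclusion–exclusion the count is 364 − 370 + 60 = 54.

54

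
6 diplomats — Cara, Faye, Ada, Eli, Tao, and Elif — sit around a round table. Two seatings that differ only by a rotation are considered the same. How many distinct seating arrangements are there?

Seat Cara anywhere (absorbing the rotational symmetry), then permute the other 5: (5)! = 120.

120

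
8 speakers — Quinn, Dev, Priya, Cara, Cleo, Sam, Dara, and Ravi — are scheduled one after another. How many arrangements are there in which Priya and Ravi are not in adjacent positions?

30240

Of the 8! = 40320 arrangements, those with Priya and Ravi adjacent number 2 × 7! = 10080 (treat the pair as a block with 2 internal orders).
Complementary counting: 40320 − 10080 = 30240.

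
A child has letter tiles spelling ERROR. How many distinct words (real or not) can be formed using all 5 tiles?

ERROR has 5 letters with R appearing 3 times.
The number of distinct arrangements is 5!/(3!) = 120/6 = 20.

20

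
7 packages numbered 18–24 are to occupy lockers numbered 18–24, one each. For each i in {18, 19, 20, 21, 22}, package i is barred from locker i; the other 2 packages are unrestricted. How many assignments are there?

Let Aᵢ (for 18 ≤ i ≤ 22) be the placements that put package i in its forbidden locker. Any j of these fix j positions, leaving (7−j)! ways to fill the rest, and there are C(5,j) ways to pick which j.
By inclusion–exclusion, the number of valid placements is Σ_{j=0}^{5} (−1)^j C(5,j)·(7−j)!.
Computing: 5040 − 3600 + 1200 − 240 + 30 − 2 = 2428.

2428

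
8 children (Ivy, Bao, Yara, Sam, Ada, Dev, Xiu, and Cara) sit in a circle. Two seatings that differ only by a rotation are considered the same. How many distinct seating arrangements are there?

5040

Around a circle, 8 distinct people have 8!/8 = (7)! = 5040 rotationally distinct seatings.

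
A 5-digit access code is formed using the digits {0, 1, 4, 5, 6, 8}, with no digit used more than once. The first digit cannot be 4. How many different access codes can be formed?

600

The first digit has 6−1 = 5 choices (anything except 4).
The remaining 4 digits are filled from the other 5 symbols without repetition: 5 × 4 × 3 × 2 = 120.
Total: 5 × 120 = 600.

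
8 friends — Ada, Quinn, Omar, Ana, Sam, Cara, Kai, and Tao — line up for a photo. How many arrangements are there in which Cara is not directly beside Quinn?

30240

There are 8! = 40320 arrangements in all. If Cara and Quinn are adjacent, merging them into one block gives 2·(7)! = 10080 arrangements.
So 40320 − 10080 = 30240 arrangements keep them apart.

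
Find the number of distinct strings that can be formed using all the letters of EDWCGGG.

EDWCGGG has 7 letters with G appearing 3 times.
Dividing 7! = 5040 by 3! = 6 for the repeated letters gives 840.

840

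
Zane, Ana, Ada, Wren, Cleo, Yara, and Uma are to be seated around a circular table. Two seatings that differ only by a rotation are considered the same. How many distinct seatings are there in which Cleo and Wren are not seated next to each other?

480

Without the restriction there are (6)! = 720 seatings.
Those with Cleo next to Wren: fuse the pair into one unit and seat 6 units around a circle — 2·(5)! = 240.
Subtracting, 720 − 240 = 480.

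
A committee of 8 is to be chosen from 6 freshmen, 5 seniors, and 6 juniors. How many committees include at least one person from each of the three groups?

23485

With no constraint there are C(17,8) = 24310 possible selections.
Selections missing a whole group: no freshmen → C(11,8) = 165; no seniors → C(12,8) = 495; no juniors → C(11,8) = 165.
Add back selections omitting two groups (i.e. drawn from a single group): C(6,8) + C(5,8) + C(6,8) = 0.
By inclusion–exclusion: 24310 − 825 + 0 = 23485.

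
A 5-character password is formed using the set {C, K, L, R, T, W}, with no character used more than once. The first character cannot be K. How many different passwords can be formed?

The first character has 6−1 = 5 choices (anything except K).
The remaining 4 characters are filled from the other 5 symbols without repetition: 5 × 4 × 3 × 2 = 120.
Total: 5 × 120 = 600.

600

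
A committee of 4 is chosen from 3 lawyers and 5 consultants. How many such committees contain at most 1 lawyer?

Split by how many lawyers are chosen (0 through 1).
Sum: C(3,0)·C(5,4) + C(3,1)·C(5,3) = 5 + 30 = 35.

35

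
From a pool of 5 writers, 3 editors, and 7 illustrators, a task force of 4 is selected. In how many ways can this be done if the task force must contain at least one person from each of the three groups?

630

Unrestricted: C(15,4) = 1365 ways to pick any 4 of the 15.
Subtract selections that omit an entire group: no writers → C(10,4) = 210; no editors → C(12,4) = 495; no illustrators → C(8,4) = 70.
Add back selections omitting two groups (i.e. drawn from a single group): C(5,4) + C(3,4) + C(7,4) = 40.
By inclusion–exclusion: 1365 − 775 + 40 = 630.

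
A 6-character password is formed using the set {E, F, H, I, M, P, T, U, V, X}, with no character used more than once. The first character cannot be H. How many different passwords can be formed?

136080

The first character has 10−1 = 9 choices (anything except H).
The remaining 5 characters are filled from the other 9 symbols without repetition: 9 × 8 × 7 × 6 × 5 = 15120.
Total: 9 × 15120 = 136080.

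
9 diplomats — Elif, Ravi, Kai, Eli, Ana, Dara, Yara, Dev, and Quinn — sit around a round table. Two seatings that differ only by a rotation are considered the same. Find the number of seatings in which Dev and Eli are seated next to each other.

10080

Glue Dev and Eli into a block (2 internal orders). Seating 8 units around a circle gives (7)! arrangements.
So 2 × (7)! = 2 × 5040 = 10080.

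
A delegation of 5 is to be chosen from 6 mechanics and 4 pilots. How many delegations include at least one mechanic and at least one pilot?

246

Total 5-person selections from all 10: C(10,5) = 252.
Selections missing a whole group: no mechanics → C(4,5) = 0; no pilots → C(6,5) = 6.
Both groups omitted at once is impossible, so 252 − 6 = 246.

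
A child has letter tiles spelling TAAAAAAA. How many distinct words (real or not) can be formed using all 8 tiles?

Letter multiplicities in TAAAAAAA: A×7, T×1.
The number of distinct arrangements is 8!/(7!) = 40320/5040 = 8.

8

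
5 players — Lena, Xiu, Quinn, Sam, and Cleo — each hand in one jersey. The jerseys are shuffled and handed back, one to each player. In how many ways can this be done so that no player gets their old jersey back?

Let Aᵢ be the assignments in which player i gets their old jersey. We want the size of the complement of A₁∪…∪A_5.
By inclusion–exclusion this is Σ_{j=0}^{5} (−1)^j C(5,j)·(5−j)!.
Computing: 120 − 120 + 60 − 20 + 5 − 1 = 44.

44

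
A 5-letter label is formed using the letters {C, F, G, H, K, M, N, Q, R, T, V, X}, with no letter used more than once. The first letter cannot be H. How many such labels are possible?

The first letter has 12−1 = 11 choices (anything except H).
The remaining 4 letters are filled from the other 11 symbols without repetition: 11 × 10 × 9 × 8 = 7920.
Total: 11 × 7920 = 87120.

87120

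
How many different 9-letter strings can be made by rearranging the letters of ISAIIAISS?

ISAIIAISS has 9 letters with A appearing twice, I appearing 4 times, and S appearing 3 times.
The number of distinct arrangements is 9!/(4!·3!·2!) = 362880/288 = 1260.

1260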